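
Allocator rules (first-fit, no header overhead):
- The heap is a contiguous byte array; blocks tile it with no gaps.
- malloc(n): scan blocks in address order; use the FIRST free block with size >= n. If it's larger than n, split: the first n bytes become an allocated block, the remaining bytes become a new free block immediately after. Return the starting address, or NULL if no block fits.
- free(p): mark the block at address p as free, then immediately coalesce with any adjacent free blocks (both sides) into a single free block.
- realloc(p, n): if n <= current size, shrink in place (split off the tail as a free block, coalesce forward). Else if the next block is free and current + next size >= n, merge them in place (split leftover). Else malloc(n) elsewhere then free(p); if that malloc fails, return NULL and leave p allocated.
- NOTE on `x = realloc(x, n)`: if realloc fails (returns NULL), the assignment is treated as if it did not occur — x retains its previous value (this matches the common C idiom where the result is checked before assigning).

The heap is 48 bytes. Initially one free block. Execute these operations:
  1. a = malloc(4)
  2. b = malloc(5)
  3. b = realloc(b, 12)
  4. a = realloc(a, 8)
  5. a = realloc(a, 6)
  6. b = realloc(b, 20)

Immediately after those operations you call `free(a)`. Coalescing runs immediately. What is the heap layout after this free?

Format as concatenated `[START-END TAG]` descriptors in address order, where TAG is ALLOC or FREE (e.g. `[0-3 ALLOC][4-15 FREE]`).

Answer: [0-21 FREE][22-41 ALLOC][42-47 FREE]

Derivation:
Op 1: a = malloc(4) -> a = 0; heap: [0-3 ALLOC][4-47 FREE]
Op 2: b = malloc(5) -> b = 4; heap: [0-3 ALLOC][4-8 ALLOC][9-47 FREE]
Op 3: b = realloc(b, 12) -> b = 4; heap: [0-3 ALLOC][4-15 ALLOC][16-47 FREE]
Op 4: a = realloc(a, 8) -> a = 16; heap: [0-3 FREE][4-15 ALLOC][16-23 ALLOC][24-47 FREE]
Op 5: a = realloc(a, 6) -> a = 16; heap: [0-3 FREE][4-15 ALLOC][16-21 ALLOC][22-47 FREE]
Op 6: b = realloc(b, 20) -> b = 22; heap: [0-15 FREE][16-21 ALLOC][22-41 ALLOC][42-47 FREE]
free(a): a = 16 -> block [16-21 ALLOC]; mark free, coalesce with adjacent free neighbors -> [0-21 FREE][22-41 ALLOC][42-47 FREE]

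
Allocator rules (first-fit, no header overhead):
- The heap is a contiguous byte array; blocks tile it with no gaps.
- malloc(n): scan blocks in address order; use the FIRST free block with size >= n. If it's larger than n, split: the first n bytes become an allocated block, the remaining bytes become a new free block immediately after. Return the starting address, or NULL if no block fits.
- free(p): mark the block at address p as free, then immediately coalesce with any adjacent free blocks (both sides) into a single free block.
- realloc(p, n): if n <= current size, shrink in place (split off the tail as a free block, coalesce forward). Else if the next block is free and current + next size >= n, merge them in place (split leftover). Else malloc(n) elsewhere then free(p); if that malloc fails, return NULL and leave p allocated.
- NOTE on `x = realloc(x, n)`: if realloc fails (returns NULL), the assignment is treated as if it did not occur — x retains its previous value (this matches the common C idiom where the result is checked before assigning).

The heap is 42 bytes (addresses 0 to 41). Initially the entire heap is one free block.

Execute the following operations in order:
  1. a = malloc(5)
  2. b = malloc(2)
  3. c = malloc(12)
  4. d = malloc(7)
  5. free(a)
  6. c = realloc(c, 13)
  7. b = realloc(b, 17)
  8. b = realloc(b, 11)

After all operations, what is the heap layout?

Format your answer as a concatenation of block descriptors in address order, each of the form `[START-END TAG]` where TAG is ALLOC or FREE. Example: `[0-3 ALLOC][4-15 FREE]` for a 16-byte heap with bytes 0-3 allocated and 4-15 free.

Op 1: a = malloc(5) -> a = 0; heap: [0-4 ALLOC][5-41 FREE]
Op 2: b = malloc(2) -> b = 5; heap: [0-4 ALLOC][5-6 ALLOC][7-41 FREE]
Op 3: c = malloc(12) -> c = 7; heap: [0-4 ALLOC][5-6 ALLOC][7-18 ALLOC][19-41 FREE]
Op 4: d = malloc(7) -> d = 19; heap: [0-4 ALLOC][5-6 ALLOC][7-18 ALLOC][19-25 ALLOC][26-41 FREE]
Op 5: free(a) -> (freed a); heap: [0-4 FREE][5-6 ALLOC][7-18 ALLOC][19-25 ALLOC][26-41 FREE]
Op 6: c = realloc(c, 13) -> c = 26; heap: [0-4 FREE][5-6 ALLOC][7-18 FREE][19-25 ALLOC][26-38 ALLOC][39-41 FREE]
Op 7: b = realloc(b, 17) -> NULL (b unchanged); heap: [0-4 FREE][5-6 ALLOC][7-18 FREE][19-25 ALLOC][26-38 ALLOC][39-41 FREE]
Op 8: b = realloc(b, 11) -> b = 5; heap: [0-4 FREE][5-15 ALLOC][16-18 FREE][19-25 ALLOC][26-38 ALLOC][39-41 FREE]

Answer: [0-4 FREE][5-15 ALLOC][16-18 FREE][19-25 ALLOC][26-38 ALLOC][39-41 FREE]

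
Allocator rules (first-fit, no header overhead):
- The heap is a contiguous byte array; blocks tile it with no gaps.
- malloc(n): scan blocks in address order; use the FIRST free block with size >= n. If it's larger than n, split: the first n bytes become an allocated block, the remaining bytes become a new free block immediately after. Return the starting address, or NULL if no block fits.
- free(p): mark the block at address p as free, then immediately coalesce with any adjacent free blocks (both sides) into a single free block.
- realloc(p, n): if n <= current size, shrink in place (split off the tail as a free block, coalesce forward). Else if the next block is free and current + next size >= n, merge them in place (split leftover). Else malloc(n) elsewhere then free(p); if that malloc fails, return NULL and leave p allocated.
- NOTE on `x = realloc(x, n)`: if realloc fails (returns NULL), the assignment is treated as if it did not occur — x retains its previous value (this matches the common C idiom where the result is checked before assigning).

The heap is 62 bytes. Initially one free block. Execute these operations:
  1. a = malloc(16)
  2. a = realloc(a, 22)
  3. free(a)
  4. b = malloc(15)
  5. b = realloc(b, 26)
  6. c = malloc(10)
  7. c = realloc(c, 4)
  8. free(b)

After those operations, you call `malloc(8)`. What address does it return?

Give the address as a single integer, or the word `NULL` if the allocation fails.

Answer: 0

Derivation:
Op 1: a = malloc(16) -> a = 0; heap: [0-15 ALLOC][16-61 FREE]
Op 2: a = realloc(a, 22) -> a = 0; heap: [0-21 ALLOC][22-61 FREE]
Op 3: free(a) -> (freed a); heap: [0-61 FREE]
Op 4: b = malloc(15) -> b = 0; heap: [0-14 ALLOC][15-61 FREE]
Op 5: b = realloc(b, 26) -> b = 0; heap: [0-25 ALLOC][26-61 FREE]
Op 6: c = malloc(10) -> c = 26; heap: [0-25 ALLOC][26-35 ALLOC][36-61 FREE]
Op 7: c = realloc(c, 4) -> c = 26; heap: [0-25 ALLOC][26-29 ALLOC][30-61 FREE]
Op 8: free(b) -> (freed b); heap: [0-25 FREE][26-29 ALLOC][30-61 FREE]
malloc(8): first-fit scan over [0-25 FREE][26-29 ALLOC][30-61 FREE] -> 0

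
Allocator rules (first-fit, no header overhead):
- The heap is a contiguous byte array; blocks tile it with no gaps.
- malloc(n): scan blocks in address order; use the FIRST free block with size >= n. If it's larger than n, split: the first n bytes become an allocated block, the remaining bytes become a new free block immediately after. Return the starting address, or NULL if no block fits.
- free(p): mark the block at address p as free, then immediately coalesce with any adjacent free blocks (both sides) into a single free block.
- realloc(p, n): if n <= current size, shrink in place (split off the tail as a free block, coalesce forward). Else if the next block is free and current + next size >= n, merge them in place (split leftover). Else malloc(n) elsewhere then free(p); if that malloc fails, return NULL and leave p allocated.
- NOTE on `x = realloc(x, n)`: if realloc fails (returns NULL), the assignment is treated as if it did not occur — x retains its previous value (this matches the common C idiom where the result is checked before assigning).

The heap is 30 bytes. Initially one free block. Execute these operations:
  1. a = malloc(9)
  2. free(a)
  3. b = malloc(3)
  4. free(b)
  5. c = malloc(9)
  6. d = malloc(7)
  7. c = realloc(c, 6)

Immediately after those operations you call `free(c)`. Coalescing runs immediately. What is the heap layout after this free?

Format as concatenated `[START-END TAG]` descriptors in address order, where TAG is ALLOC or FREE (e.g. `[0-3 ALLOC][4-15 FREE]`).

Op 1: a = malloc(9) -> a = 0; heap: [0-8 ALLOC][9-29 FREE]
Op 2: free(a) -> (freed a); heap: [0-29 FREE]
Op 3: b = malloc(3) -> b = 0; heap: [0-2 ALLOC][3-29 FREE]
Op 4: free(b) -> (freed b); heap: [0-29 FREE]
Op 5: c = malloc(9) -> c = 0; heap: [0-8 ALLOC][9-29 FREE]
Op 6: d = malloc(7) -> d = 9; heap: [0-8 ALLOC][9-15 ALLOC][16-29 FREE]
Op 7: c = realloc(c, 6) -> c = 0; heap: [0-5 ALLOC][6-8 FREE][9-15 ALLOC][16-29 FREE]
free(c): c = 0 -> block [0-5 ALLOC]; mark free, coalesce with adjacent free neighbors -> [0-8 FREE][9-15 ALLOC][16-29 FREE]

Answer: [0-8 FREE][9-15 ALLOC][16-29 FREE]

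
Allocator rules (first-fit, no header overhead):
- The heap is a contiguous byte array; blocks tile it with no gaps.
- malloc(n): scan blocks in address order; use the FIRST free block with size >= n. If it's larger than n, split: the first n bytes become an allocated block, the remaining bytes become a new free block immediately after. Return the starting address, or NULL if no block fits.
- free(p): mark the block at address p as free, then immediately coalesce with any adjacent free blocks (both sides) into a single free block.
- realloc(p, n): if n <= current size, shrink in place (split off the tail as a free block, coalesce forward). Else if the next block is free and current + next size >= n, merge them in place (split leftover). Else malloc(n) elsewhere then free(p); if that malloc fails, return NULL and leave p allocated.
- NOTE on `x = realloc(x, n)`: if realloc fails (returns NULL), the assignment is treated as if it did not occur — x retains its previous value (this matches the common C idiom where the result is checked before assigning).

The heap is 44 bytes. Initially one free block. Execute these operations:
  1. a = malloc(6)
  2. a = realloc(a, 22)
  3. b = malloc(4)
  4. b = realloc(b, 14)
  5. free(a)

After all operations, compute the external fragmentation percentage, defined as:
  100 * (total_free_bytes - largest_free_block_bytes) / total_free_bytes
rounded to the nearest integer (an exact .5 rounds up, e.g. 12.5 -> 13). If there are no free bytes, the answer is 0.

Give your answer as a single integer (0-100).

Answer: 27

Derivation:
Op 1: a = malloc(6) -> a = 0; heap: [0-5 ALLOC][6-43 FREE]
Op 2: a = realloc(a, 22) -> a = 0; heap: [0-21 ALLOC][22-43 FREE]
Op 3: b = malloc(4) -> b = 22; heap: [0-21 ALLOC][22-25 ALLOC][26-43 FREE]
Op 4: b = realloc(b, 14) -> b = 22; heap: [0-21 ALLOC][22-35 ALLOC][36-43 FREE]
Op 5: free(a) -> (freed a); heap: [0-21 FREE][22-35 ALLOC][36-43 FREE]
Free blocks: [22 8] total_free=30 largest=22 -> 100*(30-22)/30 = 800/30 ≈ 26.667 -> rounds to 27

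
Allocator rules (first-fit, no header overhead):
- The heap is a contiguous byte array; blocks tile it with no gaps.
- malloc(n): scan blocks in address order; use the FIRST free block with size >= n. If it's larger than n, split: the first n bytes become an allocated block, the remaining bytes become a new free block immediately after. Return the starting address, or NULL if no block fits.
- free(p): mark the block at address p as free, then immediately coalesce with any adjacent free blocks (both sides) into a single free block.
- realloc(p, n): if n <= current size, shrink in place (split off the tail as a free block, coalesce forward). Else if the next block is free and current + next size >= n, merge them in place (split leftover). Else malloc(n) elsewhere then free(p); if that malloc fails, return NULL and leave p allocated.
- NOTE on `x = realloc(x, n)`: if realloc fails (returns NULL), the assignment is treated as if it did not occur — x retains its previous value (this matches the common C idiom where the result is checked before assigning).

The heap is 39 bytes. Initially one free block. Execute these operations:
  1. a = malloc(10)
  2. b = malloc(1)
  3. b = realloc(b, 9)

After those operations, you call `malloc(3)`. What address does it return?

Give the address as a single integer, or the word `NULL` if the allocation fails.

Answer: 19

Derivation:
Op 1: a = malloc(10) -> a = 0; heap: [0-9 ALLOC][10-38 FREE]
Op 2: b = malloc(1) -> b = 10; heap: [0-9 ALLOC][10-10 ALLOC][11-38 FREE]
Op 3: b = realloc(b, 9) -> b = 10; heap: [0-9 ALLOC][10-18 ALLOC][19-38 FREE]
malloc(3): first-fit scan over [0-9 ALLOC][10-18 ALLOC][19-38 FREE] -> 19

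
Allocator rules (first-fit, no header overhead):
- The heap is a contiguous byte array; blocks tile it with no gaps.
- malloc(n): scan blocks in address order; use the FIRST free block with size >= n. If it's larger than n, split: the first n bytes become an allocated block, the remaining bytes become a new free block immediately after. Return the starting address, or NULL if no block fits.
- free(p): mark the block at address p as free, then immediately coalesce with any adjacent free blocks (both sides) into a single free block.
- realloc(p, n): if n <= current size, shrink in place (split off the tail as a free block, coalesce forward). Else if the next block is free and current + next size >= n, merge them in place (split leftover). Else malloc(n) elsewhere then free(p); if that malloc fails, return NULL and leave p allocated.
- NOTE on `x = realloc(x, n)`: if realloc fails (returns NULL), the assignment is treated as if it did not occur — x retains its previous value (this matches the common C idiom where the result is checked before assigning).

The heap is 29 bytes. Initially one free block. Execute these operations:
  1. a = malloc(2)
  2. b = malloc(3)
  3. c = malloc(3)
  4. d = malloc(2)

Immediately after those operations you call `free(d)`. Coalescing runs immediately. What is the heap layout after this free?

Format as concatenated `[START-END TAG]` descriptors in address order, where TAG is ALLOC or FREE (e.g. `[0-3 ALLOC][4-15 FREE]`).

Op 1: a = malloc(2) -> a = 0; heap: [0-1 ALLOC][2-28 FREE]
Op 2: b = malloc(3) -> b = 2; heap: [0-1 ALLOC][2-4 ALLOC][5-28 FREE]
Op 3: c = malloc(3) -> c = 5; heap: [0-1 ALLOC][2-4 ALLOC][5-7 ALLOC][8-28 FREE]
Op 4: d = malloc(2) -> d = 8; heap: [0-1 ALLOC][2-4 ALLOC][5-7 ALLOC][8-9 ALLOC][10-28 FREE]
free(d): d = 8 -> block [8-9 ALLOC]; mark free, coalesce with adjacent free neighbors -> [0-1 ALLOC][2-4 ALLOC][5-7 ALLOC][8-28 FREE]

Answer: [0-1 ALLOC][2-4 ALLOC][5-7 ALLOC][8-28 FREE]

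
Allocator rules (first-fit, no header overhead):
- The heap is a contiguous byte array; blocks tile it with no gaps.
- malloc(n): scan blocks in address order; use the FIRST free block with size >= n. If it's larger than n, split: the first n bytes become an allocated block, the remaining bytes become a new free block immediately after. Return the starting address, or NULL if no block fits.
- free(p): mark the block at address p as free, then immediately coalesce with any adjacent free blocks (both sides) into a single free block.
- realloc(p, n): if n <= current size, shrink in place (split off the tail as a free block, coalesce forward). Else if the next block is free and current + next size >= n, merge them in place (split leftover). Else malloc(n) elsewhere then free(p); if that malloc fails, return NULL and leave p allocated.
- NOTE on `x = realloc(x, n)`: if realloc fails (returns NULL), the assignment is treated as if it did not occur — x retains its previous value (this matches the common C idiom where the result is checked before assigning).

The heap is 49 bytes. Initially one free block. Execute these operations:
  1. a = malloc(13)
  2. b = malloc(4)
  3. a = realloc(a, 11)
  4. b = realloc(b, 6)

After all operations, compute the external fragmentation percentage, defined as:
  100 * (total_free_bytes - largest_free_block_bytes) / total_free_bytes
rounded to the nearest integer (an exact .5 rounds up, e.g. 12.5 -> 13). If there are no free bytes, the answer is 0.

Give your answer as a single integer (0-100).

Op 1: a = malloc(13) -> a = 0; heap: [0-12 ALLOC][13-48 FREE]
Op 2: b = malloc(4) -> b = 13; heap: [0-12 ALLOC][13-16 ALLOC][17-48 FREE]
Op 3: a = realloc(a, 11) -> a = 0; heap: [0-10 ALLOC][11-12 FREE][13-16 ALLOC][17-48 FREE]
Op 4: b = realloc(b, 6) -> b = 13; heap: [0-10 ALLOC][11-12 FREE][13-18 ALLOC][19-48 FREE]
Free blocks: [2 30] total_free=32 largest=30 -> 100*(32-30)/32 = 200/32 = 6.25 -> rounds to 6

Answer: 6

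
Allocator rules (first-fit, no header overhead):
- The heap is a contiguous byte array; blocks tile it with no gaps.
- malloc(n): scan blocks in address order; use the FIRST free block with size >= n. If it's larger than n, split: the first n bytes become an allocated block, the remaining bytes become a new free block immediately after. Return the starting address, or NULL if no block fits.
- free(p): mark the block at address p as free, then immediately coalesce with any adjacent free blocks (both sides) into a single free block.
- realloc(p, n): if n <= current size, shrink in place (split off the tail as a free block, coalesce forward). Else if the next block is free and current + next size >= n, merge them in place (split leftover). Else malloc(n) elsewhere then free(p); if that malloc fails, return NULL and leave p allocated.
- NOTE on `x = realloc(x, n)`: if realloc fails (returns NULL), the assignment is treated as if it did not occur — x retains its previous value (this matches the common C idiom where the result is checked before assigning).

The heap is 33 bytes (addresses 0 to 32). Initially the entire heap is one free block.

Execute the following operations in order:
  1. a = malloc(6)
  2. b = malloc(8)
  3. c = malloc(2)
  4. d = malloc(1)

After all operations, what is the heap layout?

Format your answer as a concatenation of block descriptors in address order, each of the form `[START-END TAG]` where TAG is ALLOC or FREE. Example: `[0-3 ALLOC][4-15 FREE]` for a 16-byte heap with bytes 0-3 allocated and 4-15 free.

Op 1: a = malloc(6) -> a = 0; heap: [0-5 ALLOC][6-32 FREE]
Op 2: b = malloc(8) -> b = 6; heap: [0-5 ALLOC][6-13 ALLOC][14-32 FREE]
Op 3: c = malloc(2) -> c = 14; heap: [0-5 ALLOC][6-13 ALLOC][14-15 ALLOC][16-32 FREE]
Op 4: d = malloc(1) -> d = 16; heap: [0-5 ALLOC][6-13 ALLOC][14-15 ALLOC][16-16 ALLOC][17-32 FREE]

Answer: [0-5 ALLOC][6-13 ALLOC][14-15 ALLOC][16-16 ALLOC][17-32 FREE]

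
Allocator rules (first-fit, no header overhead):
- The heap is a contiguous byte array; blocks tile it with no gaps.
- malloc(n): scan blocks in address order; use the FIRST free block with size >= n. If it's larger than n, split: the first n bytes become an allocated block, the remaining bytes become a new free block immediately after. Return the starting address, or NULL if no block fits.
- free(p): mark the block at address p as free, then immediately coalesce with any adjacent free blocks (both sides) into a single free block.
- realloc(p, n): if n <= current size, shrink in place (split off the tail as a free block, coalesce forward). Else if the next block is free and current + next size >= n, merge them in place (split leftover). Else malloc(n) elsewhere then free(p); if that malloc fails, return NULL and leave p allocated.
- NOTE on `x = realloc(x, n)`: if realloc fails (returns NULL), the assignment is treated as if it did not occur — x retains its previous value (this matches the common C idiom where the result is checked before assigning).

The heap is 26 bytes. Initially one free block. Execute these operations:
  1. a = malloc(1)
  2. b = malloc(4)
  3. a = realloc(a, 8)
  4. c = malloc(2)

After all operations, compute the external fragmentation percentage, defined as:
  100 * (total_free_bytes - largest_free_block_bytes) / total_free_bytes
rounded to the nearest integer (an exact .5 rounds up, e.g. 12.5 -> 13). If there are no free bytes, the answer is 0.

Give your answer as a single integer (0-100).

Op 1: a = malloc(1) -> a = 0; heap: [0-0 ALLOC][1-25 FREE]
Op 2: b = malloc(4) -> b = 1; heap: [0-0 ALLOC][1-4 ALLOC][5-25 FREE]
Op 3: a = realloc(a, 8) -> a = 5; heap: [0-0 FREE][1-4 ALLOC][5-12 ALLOC][13-25 FREE]
Op 4: c = malloc(2) -> c = 13; heap: [0-0 FREE][1-4 ALLOC][5-12 ALLOC][13-14 ALLOC][15-25 FREE]
Free blocks: [1 11] total_free=12 largest=11 -> 100*(12-11)/12 = 100/12 ≈ 8.333 -> rounds to 8

Answer: 8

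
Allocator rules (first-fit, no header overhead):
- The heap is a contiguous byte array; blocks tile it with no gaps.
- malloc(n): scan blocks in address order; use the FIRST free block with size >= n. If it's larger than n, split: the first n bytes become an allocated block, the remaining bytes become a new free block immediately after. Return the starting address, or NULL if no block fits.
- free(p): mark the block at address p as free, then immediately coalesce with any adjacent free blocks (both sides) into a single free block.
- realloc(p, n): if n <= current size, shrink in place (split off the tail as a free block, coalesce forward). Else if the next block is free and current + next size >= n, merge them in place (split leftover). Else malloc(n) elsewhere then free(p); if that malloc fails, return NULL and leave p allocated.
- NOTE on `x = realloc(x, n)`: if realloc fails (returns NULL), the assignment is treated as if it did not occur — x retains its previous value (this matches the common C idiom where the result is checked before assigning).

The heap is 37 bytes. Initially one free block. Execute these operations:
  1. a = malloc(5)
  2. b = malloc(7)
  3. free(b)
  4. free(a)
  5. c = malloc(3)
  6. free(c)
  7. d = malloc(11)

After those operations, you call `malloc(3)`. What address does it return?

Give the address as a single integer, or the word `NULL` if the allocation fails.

Op 1: a = malloc(5) -> a = 0; heap: [0-4 ALLOC][5-36 FREE]
Op 2: b = malloc(7) -> b = 5; heap: [0-4 ALLOC][5-11 ALLOC][12-36 FREE]
Op 3: free(b) -> (freed b); heap: [0-4 ALLOC][5-36 FREE]
Op 4: free(a) -> (freed a); heap: [0-36 FREE]
Op 5: c = malloc(3) -> c = 0; heap: [0-2 ALLOC][3-36 FREE]
Op 6: free(c) -> (freed c); heap: [0-36 FREE]
Op 7: d = malloc(11) -> d = 0; heap: [0-10 ALLOC][11-36 FREE]
malloc(3): first-fit scan over [0-10 ALLOC][11-36 FREE] -> 11

Answer: 11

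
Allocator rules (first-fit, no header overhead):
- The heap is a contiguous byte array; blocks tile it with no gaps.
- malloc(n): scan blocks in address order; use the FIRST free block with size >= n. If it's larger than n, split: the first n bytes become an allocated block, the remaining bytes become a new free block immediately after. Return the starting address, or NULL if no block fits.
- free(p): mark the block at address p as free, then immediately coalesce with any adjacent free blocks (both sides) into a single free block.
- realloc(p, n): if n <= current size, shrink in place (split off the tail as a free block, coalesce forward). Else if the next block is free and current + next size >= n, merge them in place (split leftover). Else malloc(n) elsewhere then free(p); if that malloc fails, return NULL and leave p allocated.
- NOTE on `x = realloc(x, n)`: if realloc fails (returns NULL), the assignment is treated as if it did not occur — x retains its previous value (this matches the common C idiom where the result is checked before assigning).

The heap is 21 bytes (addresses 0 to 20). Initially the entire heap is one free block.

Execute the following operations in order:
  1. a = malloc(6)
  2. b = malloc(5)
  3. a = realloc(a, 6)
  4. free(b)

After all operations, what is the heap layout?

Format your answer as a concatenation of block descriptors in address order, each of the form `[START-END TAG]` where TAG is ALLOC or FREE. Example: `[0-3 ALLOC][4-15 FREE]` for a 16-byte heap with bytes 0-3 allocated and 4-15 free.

Op 1: a = malloc(6) -> a = 0; heap: [0-5 ALLOC][6-20 FREE]
Op 2: b = malloc(5) -> b = 6; heap: [0-5 ALLOC][6-10 ALLOC][11-20 FREE]
Op 3: a = realloc(a, 6) -> a = 0; heap: [0-5 ALLOC][6-10 ALLOC][11-20 FREE]
Op 4: free(b) -> (freed b); heap: [0-5 ALLOC][6-20 FREE]

Answer: [0-5 ALLOC][6-20 FREE]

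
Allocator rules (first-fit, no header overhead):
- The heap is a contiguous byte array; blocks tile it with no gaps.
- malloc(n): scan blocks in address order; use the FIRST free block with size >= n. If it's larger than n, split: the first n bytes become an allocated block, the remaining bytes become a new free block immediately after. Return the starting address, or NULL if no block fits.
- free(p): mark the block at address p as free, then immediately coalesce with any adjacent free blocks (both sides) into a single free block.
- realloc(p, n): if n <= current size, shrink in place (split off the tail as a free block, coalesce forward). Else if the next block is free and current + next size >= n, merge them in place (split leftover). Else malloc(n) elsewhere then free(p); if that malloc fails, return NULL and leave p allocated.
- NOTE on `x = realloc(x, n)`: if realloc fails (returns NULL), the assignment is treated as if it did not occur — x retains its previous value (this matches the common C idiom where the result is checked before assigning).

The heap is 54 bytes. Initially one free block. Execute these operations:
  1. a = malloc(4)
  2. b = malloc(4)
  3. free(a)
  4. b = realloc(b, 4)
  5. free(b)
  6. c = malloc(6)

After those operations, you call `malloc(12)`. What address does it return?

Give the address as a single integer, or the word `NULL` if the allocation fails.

Answer: 6

Derivation:
Op 1: a = malloc(4) -> a = 0; heap: [0-3 ALLOC][4-53 FREE]
Op 2: b = malloc(4) -> b = 4; heap: [0-3 ALLOC][4-7 ALLOC][8-53 FREE]
Op 3: free(a) -> (freed a); heap: [0-3 FREE][4-7 ALLOC][8-53 FREE]
Op 4: b = realloc(b, 4) -> b = 4; heap: [0-3 FREE][4-7 ALLOC][8-53 FREE]
Op 5: free(b) -> (freed b); heap: [0-53 FREE]
Op 6: c = malloc(6) -> c = 0; heap: [0-5 ALLOC][6-53 FREE]
malloc(12): first-fit scan over [0-5 ALLOC][6-53 FREE] -> 6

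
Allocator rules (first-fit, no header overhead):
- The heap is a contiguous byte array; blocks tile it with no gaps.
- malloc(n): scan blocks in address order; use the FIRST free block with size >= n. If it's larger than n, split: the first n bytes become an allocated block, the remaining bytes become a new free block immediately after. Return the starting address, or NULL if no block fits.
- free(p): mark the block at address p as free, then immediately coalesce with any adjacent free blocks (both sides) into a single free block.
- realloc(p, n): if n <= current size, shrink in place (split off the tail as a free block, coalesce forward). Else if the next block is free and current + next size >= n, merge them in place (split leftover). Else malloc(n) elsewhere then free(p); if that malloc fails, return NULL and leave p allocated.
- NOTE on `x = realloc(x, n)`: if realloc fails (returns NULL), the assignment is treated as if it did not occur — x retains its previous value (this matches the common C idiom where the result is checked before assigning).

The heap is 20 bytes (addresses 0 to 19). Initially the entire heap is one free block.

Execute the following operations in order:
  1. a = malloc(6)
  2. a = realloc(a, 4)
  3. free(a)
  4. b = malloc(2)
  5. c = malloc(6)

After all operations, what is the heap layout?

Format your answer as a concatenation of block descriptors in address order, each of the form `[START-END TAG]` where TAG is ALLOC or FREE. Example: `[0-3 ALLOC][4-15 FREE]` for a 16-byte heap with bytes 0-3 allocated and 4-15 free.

Op 1: a = malloc(6) -> a = 0; heap: [0-5 ALLOC][6-19 FREE]
Op 2: a = realloc(a, 4) -> a = 0; heap: [0-3 ALLOC][4-19 FREE]
Op 3: free(a) -> (freed a); heap: [0-19 FREE]
Op 4: b = malloc(2) -> b = 0; heap: [0-1 ALLOC][2-19 FREE]
Op 5: c = malloc(6) -> c = 2; heap: [0-1 ALLOC][2-7 ALLOC][8-19 FREE]

Answer: [0-1 ALLOC][2-7 ALLOC][8-19 FREE]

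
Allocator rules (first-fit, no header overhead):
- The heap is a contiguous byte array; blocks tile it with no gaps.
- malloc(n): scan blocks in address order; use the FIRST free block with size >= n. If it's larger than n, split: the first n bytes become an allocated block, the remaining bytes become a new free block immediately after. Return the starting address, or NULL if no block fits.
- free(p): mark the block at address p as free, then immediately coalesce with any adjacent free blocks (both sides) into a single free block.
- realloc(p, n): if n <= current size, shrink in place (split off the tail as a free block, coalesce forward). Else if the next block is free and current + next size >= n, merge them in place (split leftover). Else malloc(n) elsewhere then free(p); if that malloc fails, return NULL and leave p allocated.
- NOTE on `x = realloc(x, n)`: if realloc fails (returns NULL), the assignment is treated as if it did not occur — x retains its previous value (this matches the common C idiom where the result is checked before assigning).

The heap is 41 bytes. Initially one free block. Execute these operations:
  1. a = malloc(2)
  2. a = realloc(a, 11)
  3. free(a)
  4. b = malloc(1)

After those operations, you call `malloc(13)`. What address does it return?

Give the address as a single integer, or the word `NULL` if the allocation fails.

Op 1: a = malloc(2) -> a = 0; heap: [0-1 ALLOC][2-40 FREE]
Op 2: a = realloc(a, 11) -> a = 0; heap: [0-10 ALLOC][11-40 FREE]
Op 3: free(a) -> (freed a); heap: [0-40 FREE]
Op 4: b = malloc(1) -> b = 0; heap: [0-0 ALLOC][1-40 FREE]
malloc(13): first-fit scan over [0-0 ALLOC][1-40 FREE] -> 1

Answer: 1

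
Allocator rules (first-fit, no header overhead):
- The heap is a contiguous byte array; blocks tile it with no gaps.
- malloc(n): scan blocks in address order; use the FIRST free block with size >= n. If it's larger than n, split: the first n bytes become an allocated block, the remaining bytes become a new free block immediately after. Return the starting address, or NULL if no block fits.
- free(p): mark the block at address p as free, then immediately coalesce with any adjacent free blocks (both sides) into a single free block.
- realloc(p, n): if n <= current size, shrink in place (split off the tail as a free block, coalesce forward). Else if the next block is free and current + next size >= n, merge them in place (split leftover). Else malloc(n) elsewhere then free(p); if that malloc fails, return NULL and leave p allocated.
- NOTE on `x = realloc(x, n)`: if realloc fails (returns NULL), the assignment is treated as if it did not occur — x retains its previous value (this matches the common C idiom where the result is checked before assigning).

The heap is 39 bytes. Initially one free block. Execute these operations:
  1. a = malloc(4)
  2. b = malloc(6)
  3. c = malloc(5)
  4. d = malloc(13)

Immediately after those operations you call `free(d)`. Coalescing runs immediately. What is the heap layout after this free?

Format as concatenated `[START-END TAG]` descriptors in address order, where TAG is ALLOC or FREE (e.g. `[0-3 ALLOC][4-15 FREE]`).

Answer: [0-3 ALLOC][4-9 ALLOC][10-14 ALLOC][15-38 FREE]

Derivation:
Op 1: a = malloc(4) -> a = 0; heap: [0-3 ALLOC][4-38 FREE]
Op 2: b = malloc(6) -> b = 4; heap: [0-3 ALLOC][4-9 ALLOC][10-38 FREE]
Op 3: c = malloc(5) -> c = 10; heap: [0-3 ALLOC][4-9 ALLOC][10-14 ALLOC][15-38 FREE]
Op 4: d = malloc(13) -> d = 15; heap: [0-3 ALLOC][4-9 ALLOC][10-14 ALLOC][15-27 ALLOC][28-38 FREE]
free(d): d = 15 -> block [15-27 ALLOC]; mark free, coalesce with adjacent free neighbors -> [0-3 ALLOC][4-9 ALLOC][10-14 ALLOC][15-38 FREE]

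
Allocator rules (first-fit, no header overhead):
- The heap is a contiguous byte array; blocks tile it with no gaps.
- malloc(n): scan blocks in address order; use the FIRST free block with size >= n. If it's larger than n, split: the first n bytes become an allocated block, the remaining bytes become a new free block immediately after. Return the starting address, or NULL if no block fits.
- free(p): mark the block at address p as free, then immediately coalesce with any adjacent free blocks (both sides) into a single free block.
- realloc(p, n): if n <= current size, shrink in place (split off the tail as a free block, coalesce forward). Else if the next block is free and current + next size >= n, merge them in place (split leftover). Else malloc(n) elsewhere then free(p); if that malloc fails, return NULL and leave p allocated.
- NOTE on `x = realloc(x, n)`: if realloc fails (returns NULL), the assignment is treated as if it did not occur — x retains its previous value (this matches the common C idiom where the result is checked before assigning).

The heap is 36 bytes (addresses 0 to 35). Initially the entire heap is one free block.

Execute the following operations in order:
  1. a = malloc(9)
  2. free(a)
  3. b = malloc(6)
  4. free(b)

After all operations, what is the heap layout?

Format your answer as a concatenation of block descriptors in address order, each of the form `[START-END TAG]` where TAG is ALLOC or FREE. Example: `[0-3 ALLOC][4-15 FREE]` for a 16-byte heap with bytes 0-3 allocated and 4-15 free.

Op 1: a = malloc(9) -> a = 0; heap: [0-8 ALLOC][9-35 FREE]
Op 2: free(a) -> (freed a); heap: [0-35 FREE]
Op 3: b = malloc(6) -> b = 0; heap: [0-5 ALLOC][6-35 FREE]
Op 4: free(b) -> (freed b); heap: [0-35 FREE]

Answer: [0-35 FREE]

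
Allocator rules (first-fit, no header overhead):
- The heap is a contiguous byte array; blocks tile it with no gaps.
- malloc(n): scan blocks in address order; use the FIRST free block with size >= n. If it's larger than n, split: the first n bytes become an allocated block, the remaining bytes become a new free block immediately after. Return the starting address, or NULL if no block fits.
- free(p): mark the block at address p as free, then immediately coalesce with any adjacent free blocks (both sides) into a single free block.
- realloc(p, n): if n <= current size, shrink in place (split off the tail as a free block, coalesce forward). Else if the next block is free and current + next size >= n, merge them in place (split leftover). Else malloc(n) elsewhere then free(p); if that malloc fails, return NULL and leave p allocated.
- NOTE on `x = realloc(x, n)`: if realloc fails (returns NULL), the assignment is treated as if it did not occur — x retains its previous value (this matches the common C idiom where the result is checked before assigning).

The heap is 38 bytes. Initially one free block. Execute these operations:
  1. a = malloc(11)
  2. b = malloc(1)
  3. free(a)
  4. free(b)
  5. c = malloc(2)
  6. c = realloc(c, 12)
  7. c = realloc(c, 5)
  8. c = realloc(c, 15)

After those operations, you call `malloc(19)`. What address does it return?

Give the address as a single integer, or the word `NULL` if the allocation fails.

Answer: 15

Derivation:
Op 1: a = malloc(11) -> a = 0; heap: [0-10 ALLOC][11-37 FREE]
Op 2: b = malloc(1) -> b = 11; heap: [0-10 ALLOC][11-11 ALLOC][12-37 FREE]
Op 3: free(a) -> (freed a); heap: [0-10 FREE][11-11 ALLOC][12-37 FREE]
Op 4: free(b) -> (freed b); heap: [0-37 FREE]
Op 5: c = malloc(2) -> c = 0; heap: [0-1 ALLOC][2-37 FREE]
Op 6: c = realloc(c, 12) -> c = 0; heap: [0-11 ALLOC][12-37 FREE]
Op 7: c = realloc(c, 5) -> c = 0; heap: [0-4 ALLOC][5-37 FREE]
Op 8: c = realloc(c, 15) -> c = 0; heap: [0-14 ALLOC][15-37 FREE]
malloc(19): first-fit scan over [0-14 ALLOC][15-37 FREE] -> 15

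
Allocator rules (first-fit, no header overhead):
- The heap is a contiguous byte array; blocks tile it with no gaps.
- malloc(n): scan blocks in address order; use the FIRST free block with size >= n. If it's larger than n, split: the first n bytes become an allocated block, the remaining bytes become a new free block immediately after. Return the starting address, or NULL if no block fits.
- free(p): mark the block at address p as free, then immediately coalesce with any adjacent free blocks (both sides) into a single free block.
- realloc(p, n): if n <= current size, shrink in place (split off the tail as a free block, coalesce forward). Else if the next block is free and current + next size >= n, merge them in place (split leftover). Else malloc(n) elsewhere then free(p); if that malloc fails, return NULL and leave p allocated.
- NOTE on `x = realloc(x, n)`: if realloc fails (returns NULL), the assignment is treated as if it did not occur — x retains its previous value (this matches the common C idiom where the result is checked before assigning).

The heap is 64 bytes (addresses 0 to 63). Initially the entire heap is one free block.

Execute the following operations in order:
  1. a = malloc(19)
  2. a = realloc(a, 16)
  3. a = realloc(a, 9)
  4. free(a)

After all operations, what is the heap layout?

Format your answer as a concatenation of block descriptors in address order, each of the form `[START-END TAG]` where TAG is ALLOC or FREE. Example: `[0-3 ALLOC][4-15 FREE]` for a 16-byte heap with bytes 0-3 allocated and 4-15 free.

Op 1: a = malloc(19) -> a = 0; heap: [0-18 ALLOC][19-63 FREE]
Op 2: a = realloc(a, 16) -> a = 0; heap: [0-15 ALLOC][16-63 FREE]
Op 3: a = realloc(a, 9) -> a = 0; heap: [0-8 ALLOC][9-63 FREE]
Op 4: free(a) -> (freed a); heap: [0-63 FREE]

Answer: [0-63 FREE]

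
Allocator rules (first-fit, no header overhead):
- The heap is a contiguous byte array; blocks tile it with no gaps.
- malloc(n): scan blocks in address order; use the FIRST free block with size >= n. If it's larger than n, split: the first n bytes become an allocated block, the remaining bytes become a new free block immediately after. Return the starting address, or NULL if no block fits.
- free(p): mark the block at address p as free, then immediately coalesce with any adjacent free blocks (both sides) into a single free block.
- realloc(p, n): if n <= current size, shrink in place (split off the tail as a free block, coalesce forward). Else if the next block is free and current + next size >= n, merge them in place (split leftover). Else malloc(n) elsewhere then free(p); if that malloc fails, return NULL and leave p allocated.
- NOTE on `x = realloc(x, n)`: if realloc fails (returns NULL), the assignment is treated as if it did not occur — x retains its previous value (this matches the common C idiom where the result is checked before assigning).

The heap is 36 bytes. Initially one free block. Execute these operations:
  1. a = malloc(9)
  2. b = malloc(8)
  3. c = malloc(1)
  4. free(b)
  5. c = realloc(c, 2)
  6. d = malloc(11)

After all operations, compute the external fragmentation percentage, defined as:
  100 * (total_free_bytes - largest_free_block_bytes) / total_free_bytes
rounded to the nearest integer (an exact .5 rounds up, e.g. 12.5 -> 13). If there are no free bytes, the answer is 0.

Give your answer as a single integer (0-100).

Op 1: a = malloc(9) -> a = 0; heap: [0-8 ALLOC][9-35 FREE]
Op 2: b = malloc(8) -> b = 9; heap: [0-8 ALLOC][9-16 ALLOC][17-35 FREE]
Op 3: c = malloc(1) -> c = 17; heap: [0-8 ALLOC][9-16 ALLOC][17-17 ALLOC][18-35 FREE]
Op 4: free(b) -> (freed b); heap: [0-8 ALLOC][9-16 FREE][17-17 ALLOC][18-35 FREE]
Op 5: c = realloc(c, 2) -> c = 17; heap: [0-8 ALLOC][9-16 FREE][17-18 ALLOC][19-35 FREE]
Op 6: d = malloc(11) -> d = 19; heap: [0-8 ALLOC][9-16 FREE][17-18 ALLOC][19-29 ALLOC][30-35 FREE]
Free blocks: [8 6] total_free=14 largest=8 -> 100*(14-8)/14 = 600/14 ≈ 42.857 -> rounds to 43

Answer: 43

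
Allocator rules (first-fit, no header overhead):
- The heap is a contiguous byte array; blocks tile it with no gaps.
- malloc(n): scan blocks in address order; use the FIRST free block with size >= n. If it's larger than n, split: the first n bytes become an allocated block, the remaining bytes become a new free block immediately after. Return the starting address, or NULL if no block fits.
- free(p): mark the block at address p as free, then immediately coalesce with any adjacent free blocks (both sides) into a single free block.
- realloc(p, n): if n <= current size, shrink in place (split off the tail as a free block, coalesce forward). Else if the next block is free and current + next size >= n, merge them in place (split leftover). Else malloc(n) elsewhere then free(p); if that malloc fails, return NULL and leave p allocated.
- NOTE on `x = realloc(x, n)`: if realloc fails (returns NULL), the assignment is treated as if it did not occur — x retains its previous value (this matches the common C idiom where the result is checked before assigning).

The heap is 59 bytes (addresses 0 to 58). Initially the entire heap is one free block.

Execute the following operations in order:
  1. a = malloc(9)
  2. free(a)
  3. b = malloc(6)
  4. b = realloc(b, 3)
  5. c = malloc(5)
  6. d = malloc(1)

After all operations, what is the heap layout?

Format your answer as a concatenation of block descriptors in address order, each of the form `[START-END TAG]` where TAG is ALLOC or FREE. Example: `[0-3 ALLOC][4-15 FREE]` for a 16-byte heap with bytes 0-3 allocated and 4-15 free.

Op 1: a = malloc(9) -> a = 0; heap: [0-8 ALLOC][9-58 FREE]
Op 2: free(a) -> (freed a); heap: [0-58 FREE]
Op 3: b = malloc(6) -> b = 0; heap: [0-5 ALLOC][6-58 FREE]
Op 4: b = realloc(b, 3) -> b = 0; heap: [0-2 ALLOC][3-58 FREE]
Op 5: c = malloc(5) -> c = 3; heap: [0-2 ALLOC][3-7 ALLOC][8-58 FREE]
Op 6: d = malloc(1) -> d = 8; heap: [0-2 ALLOC][3-7 ALLOC][8-8 ALLOC][9-58 FREE]

Answer: [0-2 ALLOC][3-7 ALLOC][8-8 ALLOC][9-58 FREE]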